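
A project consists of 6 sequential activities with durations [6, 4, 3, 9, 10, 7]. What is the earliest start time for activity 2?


Activity 2 starts after activities 1 through 1 complete.
Predecessor durations: [6]
ES = 6 = 6

6


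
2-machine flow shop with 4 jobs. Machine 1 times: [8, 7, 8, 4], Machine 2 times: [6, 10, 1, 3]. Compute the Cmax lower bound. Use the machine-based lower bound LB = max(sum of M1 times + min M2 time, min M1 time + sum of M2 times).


LB1 = sum(M1 times) + min(M2 times) = 27 + 1 = 28
LB2 = min(M1 times) + sum(M2 times) = 4 + 20 = 24
Lower bound = max(LB1, LB2) = max(28, 24) = 28

28


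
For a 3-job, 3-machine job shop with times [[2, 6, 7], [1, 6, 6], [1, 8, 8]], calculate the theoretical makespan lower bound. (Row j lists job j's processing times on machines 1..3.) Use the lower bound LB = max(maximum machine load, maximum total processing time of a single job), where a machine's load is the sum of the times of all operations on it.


Machine loads:
  Machine 1: 2 + 1 + 1 = 4
  Machine 2: 6 + 6 + 8 = 20
  Machine 3: 7 + 6 + 8 = 21
Max machine load = 21
Job totals:
  Job 1: 15
  Job 2: 13
  Job 3: 17
Max job total = 17
Lower bound = max(21, 17) = 21

21


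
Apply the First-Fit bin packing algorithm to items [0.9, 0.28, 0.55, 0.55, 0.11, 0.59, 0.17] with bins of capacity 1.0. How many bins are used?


Place items sequentially using First-Fit:
  Item 0.9 -> new Bin 1
  Item 0.28 -> new Bin 2
  Item 0.55 -> Bin 2 (now 0.83)
  Item 0.55 -> new Bin 3
  Item 0.11 -> Bin 2 (now 0.94)
  Item 0.59 -> new Bin 4
  Item 0.17 -> Bin 3 (now 0.72)
Total bins used = 4

4


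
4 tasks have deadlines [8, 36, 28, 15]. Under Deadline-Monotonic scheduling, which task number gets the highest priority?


Sort tasks by relative deadline (ascending):
  Task 1: deadline = 8
  Task 4: deadline = 15
  Task 3: deadline = 28
  Task 2: deadline = 36
Priority order (highest first): [1, 4, 3, 2]
Highest priority task = 1

1


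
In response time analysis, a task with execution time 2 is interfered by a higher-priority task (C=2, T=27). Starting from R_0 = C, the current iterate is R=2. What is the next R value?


R_next = C + ceil(R_prev / T_hp) * C_hp
ceil(2 / 27) = ceil(0.0741) = 1
Interference = 1 * 2 = 2
R_next = 2 + 2 = 4

4


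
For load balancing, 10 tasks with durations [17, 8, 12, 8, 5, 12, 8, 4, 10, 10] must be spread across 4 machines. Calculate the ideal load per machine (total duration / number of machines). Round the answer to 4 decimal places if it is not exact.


Total processing time = 17 + 8 + 12 + 8 + 5 + 12 + 8 + 4 + 10 + 10 = 94
Number of machines = 4
Ideal balanced load = 94 / 4 = 23.5

23.5


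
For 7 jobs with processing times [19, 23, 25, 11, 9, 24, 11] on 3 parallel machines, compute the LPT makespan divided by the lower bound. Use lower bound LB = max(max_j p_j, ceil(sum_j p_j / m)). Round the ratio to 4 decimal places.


LPT order: [25, 24, 23, 19, 11, 11, 9]
Machine loads after assignment: [36, 44, 42]
LPT makespan = 44
Lower bound = max(max_job, ceil(total/3)) = max(25, 41) = 41
Ratio = 44 / 41 = 1.0732

1.0732


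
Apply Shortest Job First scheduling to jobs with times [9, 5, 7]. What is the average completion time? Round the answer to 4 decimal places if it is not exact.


SJF order (ascending): [5, 7, 9]
Completion times:
  Job 1: burst=5, C=5
  Job 2: burst=7, C=12
  Job 3: burst=9, C=21
Average completion = 38/3 = 12.6667

12.6667


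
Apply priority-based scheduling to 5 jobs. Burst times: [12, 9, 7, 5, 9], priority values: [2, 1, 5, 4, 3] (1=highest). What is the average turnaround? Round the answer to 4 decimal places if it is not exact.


Sort by priority (ascending = highest first):
Order: [(1, 9), (2, 12), (3, 9), (4, 5), (5, 7)]
Completion times:
  Priority 1, burst=9, C=9
  Priority 2, burst=12, C=21
  Priority 3, burst=9, C=30
  Priority 4, burst=5, C=35
  Priority 5, burst=7, C=42
Average turnaround = 137/5 = 27.4

27.4


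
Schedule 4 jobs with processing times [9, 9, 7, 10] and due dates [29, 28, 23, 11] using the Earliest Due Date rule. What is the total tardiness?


Sort by due date (EDD order): [(10, 11), (7, 23), (9, 28), (9, 29)]
Compute completion times and tardiness:
  Job 1: p=10, d=11, C=10, tardiness=max(0,10-11)=0
  Job 2: p=7, d=23, C=17, tardiness=max(0,17-23)=0
  Job 3: p=9, d=28, C=26, tardiness=max(0,26-28)=0
  Job 4: p=9, d=29, C=35, tardiness=max(0,35-29)=6
Total tardiness = 6

6


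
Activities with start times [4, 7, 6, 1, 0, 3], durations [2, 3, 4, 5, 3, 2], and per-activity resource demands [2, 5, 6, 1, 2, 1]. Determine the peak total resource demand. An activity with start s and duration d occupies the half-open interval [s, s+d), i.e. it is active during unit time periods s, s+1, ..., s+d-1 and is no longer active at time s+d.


Each activity i is active on [start_i, start_i + duration_i).
Compute total resource usage per time slot:
  t=0: active resources = [2], total = 2
  t=1: active resources = [1, 2], total = 3
  t=2: active resources = [1, 2], total = 3
  t=3: active resources = [1, 1], total = 2
  t=4: active resources = [2, 1, 1], total = 4
  t=5: active resources = [2, 1], total = 3
  t=6: active resources = [6], total = 6
  t=7: active resources = [5, 6], total = 11
  t=8: active resources = [5, 6], total = 11
  t=9: active resources = [5, 6], total = 11
Peak resource demand = 11

11


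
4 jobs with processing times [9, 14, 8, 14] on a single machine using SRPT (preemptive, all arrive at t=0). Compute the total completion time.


Since all jobs arrive at t=0, SRPT equals SPT ordering.
SPT order: [8, 9, 14, 14]
Completion times:
  Job 1: p=8, C=8
  Job 2: p=9, C=17
  Job 3: p=14, C=31
  Job 4: p=14, C=45
Total completion time = 8 + 17 + 31 + 45 = 101

101


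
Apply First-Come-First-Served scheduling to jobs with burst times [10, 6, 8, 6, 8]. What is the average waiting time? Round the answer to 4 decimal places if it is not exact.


FCFS order (as given): [10, 6, 8, 6, 8]
Waiting times:
  Job 1: wait = 0
  Job 2: wait = 10
  Job 3: wait = 16
  Job 4: wait = 24
  Job 5: wait = 30
Sum of waiting times = 80
Average waiting time = 80/5 = 16.0

16.0


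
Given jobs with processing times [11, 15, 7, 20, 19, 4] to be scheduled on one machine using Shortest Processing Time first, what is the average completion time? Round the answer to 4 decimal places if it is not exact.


Sort jobs by processing time (SPT order): [4, 7, 11, 15, 19, 20]
Compute completion times sequentially:
  Job 1: processing = 4, completes at 4
  Job 2: processing = 7, completes at 11
  Job 3: processing = 11, completes at 22
  Job 4: processing = 15, completes at 37
  Job 5: processing = 19, completes at 56
  Job 6: processing = 20, completes at 76
Sum of completion times = 206
Average completion time = 206/6 = 34.3333

34.3333


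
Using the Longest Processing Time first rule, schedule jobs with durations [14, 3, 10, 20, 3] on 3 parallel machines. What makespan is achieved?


Sort jobs in decreasing order (LPT): [20, 14, 10, 3, 3]
Assign each job to the least loaded machine:
  Machine 1: jobs [20], load = 20
  Machine 2: jobs [14], load = 14
  Machine 3: jobs [10, 3, 3], load = 16
Makespan = max load = 20

20


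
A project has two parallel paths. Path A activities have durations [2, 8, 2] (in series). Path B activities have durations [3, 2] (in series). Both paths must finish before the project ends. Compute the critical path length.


Path A total = 2 + 8 + 2 = 12
Path B total = 3 + 2 = 5
Critical path = longest path = max(12, 5) = 12

12


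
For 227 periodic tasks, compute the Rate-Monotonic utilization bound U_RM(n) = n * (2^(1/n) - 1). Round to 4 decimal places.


Compute 2^(1/227) = 1.0030581785
Subtract 1: 1.0030581785 - 1 = 0.0030581785
Multiply by n: 227 * 0.0030581785 = 0.6942065195
Round to 4 dp: 0.6942

0.6942


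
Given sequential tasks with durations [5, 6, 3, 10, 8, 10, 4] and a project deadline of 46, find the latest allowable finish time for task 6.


LF(activity 6) = deadline - sum of successor durations
Successors: activities 7 through 7 with durations [4]
Sum of successor durations = 4
LF = 46 - 4 = 42

42


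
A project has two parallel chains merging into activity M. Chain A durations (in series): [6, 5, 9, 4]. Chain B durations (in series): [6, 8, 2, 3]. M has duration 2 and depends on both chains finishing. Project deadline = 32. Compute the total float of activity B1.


Forward pass: ES(B1) = sum of predecessors on chain B = 0
EF = ES + duration = 0 + 6 = 6
Backward pass: LF(M) = deadline = 32; LS(M) = 32 - 2 = 30
LF(B1) = LS(M) - sum(successors on chain B) = 30 - 13 = 17
LS = LF - duration = 17 - 6 = 11
Total float = LS - ES = 11 - 0 = 11

11


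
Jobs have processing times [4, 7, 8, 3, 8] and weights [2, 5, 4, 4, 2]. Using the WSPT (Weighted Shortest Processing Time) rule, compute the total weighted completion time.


Compute p/w ratios and sort ascending (WSPT): [(3, 4), (7, 5), (4, 2), (8, 4), (8, 2)]
Compute weighted completion times:
  Job (p=3,w=4): C=3, w*C=4*3=12
  Job (p=7,w=5): C=10, w*C=5*10=50
  Job (p=4,w=2): C=14, w*C=2*14=28
  Job (p=8,w=4): C=22, w*C=4*22=88
  Job (p=8,w=2): C=30, w*C=2*30=60
Total weighted completion time = 238

238


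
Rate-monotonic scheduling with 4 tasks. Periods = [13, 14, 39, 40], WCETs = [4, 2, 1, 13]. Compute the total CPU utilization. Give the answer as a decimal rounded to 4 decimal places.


Compute individual utilizations (exact fractions):
  Task 1: C/T = 4/13 (approx. 0.3077)
  Task 2: C/T = 2/14 = 1/7 (approx. 0.1429)
  Task 3: C/T = 1/39 (approx. 0.0256)
  Task 4: C/T = 13/40 (approx. 0.325)
Total utilization U = 4/13 + 1/7 + 1/39 + 13/40 = 673/840
Rounded to 4 decimal places: U = 0.8012
RM (Liu & Layland) bound for 4 tasks = 0.756828; compare with U = 673/840 (approx. 0.801190)
bound < U <= 1, so the RM sufficient condition is not met (inconclusive; an exact test such as response-time analysis is needed).

0.8012


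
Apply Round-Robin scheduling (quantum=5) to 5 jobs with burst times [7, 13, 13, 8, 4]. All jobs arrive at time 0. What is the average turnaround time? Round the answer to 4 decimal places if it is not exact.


Time quantum = 5
Execution trace:
  J1 runs 5 units, time = 5
  J2 runs 5 units, time = 10
  J3 runs 5 units, time = 15
  J4 runs 5 units, time = 20
  J5 runs 4 units, time = 24
  J1 runs 2 units, time = 26
  J2 runs 5 units, time = 31
  J3 runs 5 units, time = 36
  J4 runs 3 units, time = 39
  J2 runs 3 units, time = 42
  J3 runs 3 units, time = 45
Finish times: [26, 42, 45, 39, 24]
Average turnaround = 176/5 = 35.2

35.2


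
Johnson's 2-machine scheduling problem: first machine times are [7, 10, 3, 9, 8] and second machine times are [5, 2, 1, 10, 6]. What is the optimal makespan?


Apply Johnson's rule:
  Group 1 (a <= b): [(4, 9, 10)]
  Group 2 (a > b): [(5, 8, 6), (1, 7, 5), (2, 10, 2), (3, 3, 1)]
Optimal job order: [4, 5, 1, 2, 3]
Schedule:
  Job 4: M1 done at 9, M2 done at 19
  Job 5: M1 done at 17, M2 done at 25
  Job 1: M1 done at 24, M2 done at 30
  Job 2: M1 done at 34, M2 done at 36
  Job 3: M1 done at 37, M2 done at 38
Makespan = 38

38


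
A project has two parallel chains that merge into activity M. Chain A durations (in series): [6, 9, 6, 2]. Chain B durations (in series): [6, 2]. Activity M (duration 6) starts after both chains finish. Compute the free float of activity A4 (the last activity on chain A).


ES(A4) = sum of predecessors on chain A = 21
EF(A4) = ES + duration = 21 + 2 = 23
Successor of A4 is M. ES(M) = max(sum(A), sum(B)) = max(23, 8) = 23
Free float = ES(successor) - EF(current) = 23 - 23 = 0

0


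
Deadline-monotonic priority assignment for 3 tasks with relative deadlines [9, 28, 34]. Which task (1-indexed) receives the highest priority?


Sort tasks by relative deadline (ascending):
  Task 1: deadline = 9
  Task 2: deadline = 28
  Task 3: deadline = 34
Priority order (highest first): [1, 2, 3]
Highest priority task = 1

1


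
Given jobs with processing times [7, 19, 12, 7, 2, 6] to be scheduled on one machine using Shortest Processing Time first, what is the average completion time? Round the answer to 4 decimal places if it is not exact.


Sort jobs by processing time (SPT order): [2, 6, 7, 7, 12, 19]
Compute completion times sequentially:
  Job 1: processing = 2, completes at 2
  Job 2: processing = 6, completes at 8
  Job 3: processing = 7, completes at 15
  Job 4: processing = 7, completes at 22
  Job 5: processing = 12, completes at 34
  Job 6: processing = 19, completes at 53
Sum of completion times = 134
Average completion time = 134/6 = 22.3333

22.3333


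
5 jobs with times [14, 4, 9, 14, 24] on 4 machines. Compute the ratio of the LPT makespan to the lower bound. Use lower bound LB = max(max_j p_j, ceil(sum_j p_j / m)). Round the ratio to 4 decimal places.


LPT order: [24, 14, 14, 9, 4]
Machine loads after assignment: [24, 14, 14, 13]
LPT makespan = 24
Lower bound = max(max_job, ceil(total/4)) = max(24, 17) = 24
Ratio = 24 / 24 = 1.0

1.0


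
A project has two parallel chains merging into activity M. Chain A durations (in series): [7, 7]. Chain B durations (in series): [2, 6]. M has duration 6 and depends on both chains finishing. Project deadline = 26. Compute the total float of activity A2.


Forward pass: ES(A2) = sum of predecessors on chain A = 7
EF = ES + duration = 7 + 7 = 14
Backward pass: LF(M) = deadline = 26; LS(M) = 26 - 6 = 20
LF(A2) = LS(M) - sum(successors on chain A) = 20 - 0 = 20
LS = LF - duration = 20 - 7 = 13
Total float = LS - ES = 13 - 7 = 6

6


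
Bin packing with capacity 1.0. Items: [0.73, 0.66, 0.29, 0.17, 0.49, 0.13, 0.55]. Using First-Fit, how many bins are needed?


Place items sequentially using First-Fit:
  Item 0.73 -> new Bin 1
  Item 0.66 -> new Bin 2
  Item 0.29 -> Bin 2 (now 0.95)
  Item 0.17 -> Bin 1 (now 0.9)
  Item 0.49 -> new Bin 3
  Item 0.13 -> Bin 3 (now 0.62)
  Item 0.55 -> new Bin 4
Total bins used = 4

4


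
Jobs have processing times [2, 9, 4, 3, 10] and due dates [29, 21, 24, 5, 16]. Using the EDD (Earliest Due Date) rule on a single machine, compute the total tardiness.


Sort by due date (EDD order): [(3, 5), (10, 16), (9, 21), (4, 24), (2, 29)]
Compute completion times and tardiness:
  Job 1: p=3, d=5, C=3, tardiness=max(0,3-5)=0
  Job 2: p=10, d=16, C=13, tardiness=max(0,13-16)=0
  Job 3: p=9, d=21, C=22, tardiness=max(0,22-21)=1
  Job 4: p=4, d=24, C=26, tardiness=max(0,26-24)=2
  Job 5: p=2, d=29, C=28, tardiness=max(0,28-29)=0
Total tardiness = 3

3


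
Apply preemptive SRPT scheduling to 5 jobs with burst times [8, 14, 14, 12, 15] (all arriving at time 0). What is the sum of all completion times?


Since all jobs arrive at t=0, SRPT equals SPT ordering.
SPT order: [8, 12, 14, 14, 15]
Completion times:
  Job 1: p=8, C=8
  Job 2: p=12, C=20
  Job 3: p=14, C=34
  Job 4: p=14, C=48
  Job 5: p=15, C=63
Total completion time = 8 + 20 + 34 + 48 + 63 = 173

173


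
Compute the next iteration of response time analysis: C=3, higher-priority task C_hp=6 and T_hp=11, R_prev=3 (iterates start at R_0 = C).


R_next = C + ceil(R_prev / T_hp) * C_hp
ceil(3 / 11) = ceil(0.2727) = 1
Interference = 1 * 6 = 6
R_next = 3 + 6 = 9

9


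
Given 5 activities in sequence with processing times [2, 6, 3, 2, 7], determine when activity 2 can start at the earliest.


Activity 2 starts after activities 1 through 1 complete.
Predecessor durations: [2]
ES = 2 = 2

2


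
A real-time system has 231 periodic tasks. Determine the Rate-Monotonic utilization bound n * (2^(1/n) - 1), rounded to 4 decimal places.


Compute 2^(1/231) = 1.0030051436
Subtract 1: 1.0030051436 - 1 = 0.0030051436
Multiply by n: 231 * 0.0030051436 = 0.6941881716
Round to 4 dp: 0.6942

0.6942


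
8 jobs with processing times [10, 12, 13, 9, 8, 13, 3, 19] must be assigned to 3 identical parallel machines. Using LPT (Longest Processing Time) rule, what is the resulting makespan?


Sort jobs in decreasing order (LPT): [19, 13, 13, 12, 10, 9, 8, 3]
Assign each job to the least loaded machine:
  Machine 1: jobs [19, 9], load = 28
  Machine 2: jobs [13, 12, 3], load = 28
  Machine 3: jobs [13, 10, 8], load = 31
Makespan = max load = 31

31


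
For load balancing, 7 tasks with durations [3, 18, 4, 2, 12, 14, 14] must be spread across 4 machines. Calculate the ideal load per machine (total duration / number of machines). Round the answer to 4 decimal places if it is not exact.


Total processing time = 3 + 18 + 4 + 2 + 12 + 14 + 14 = 67
Number of machines = 4
Ideal balanced load = 67 / 4 = 16.75

16.75


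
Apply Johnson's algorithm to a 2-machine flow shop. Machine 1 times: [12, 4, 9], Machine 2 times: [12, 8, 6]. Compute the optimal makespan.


Apply Johnson's rule:
  Group 1 (a <= b): [(2, 4, 8), (1, 12, 12)]
  Group 2 (a > b): [(3, 9, 6)]
Optimal job order: [2, 1, 3]
Schedule:
  Job 2: M1 done at 4, M2 done at 12
  Job 1: M1 done at 16, M2 done at 28
  Job 3: M1 done at 25, M2 done at 34
Makespan = 34

34


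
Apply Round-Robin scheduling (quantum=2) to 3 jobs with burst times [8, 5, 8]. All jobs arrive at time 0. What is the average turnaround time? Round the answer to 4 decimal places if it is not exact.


Time quantum = 2
Execution trace:
  J1 runs 2 units, time = 2
  J2 runs 2 units, time = 4
  J3 runs 2 units, time = 6
  J1 runs 2 units, time = 8
  J2 runs 2 units, time = 10
  J3 runs 2 units, time = 12
  J1 runs 2 units, time = 14
  J2 runs 1 units, time = 15
  J3 runs 2 units, time = 17
  J1 runs 2 units, time = 19
  J3 runs 2 units, time = 21
Finish times: [19, 15, 21]
Average turnaround = 55/3 = 18.3333

18.3333


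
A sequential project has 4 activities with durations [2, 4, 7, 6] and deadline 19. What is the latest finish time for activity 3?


LF(activity 3) = deadline - sum of successor durations
Successors: activities 4 through 4 with durations [6]
Sum of successor durations = 6
LF = 19 - 6 = 13

13


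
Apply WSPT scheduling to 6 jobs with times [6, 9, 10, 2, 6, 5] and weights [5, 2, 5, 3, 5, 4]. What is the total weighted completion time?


Compute p/w ratios and sort ascending (WSPT): [(2, 3), (6, 5), (6, 5), (5, 4), (10, 5), (9, 2)]
Compute weighted completion times:
  Job (p=2,w=3): C=2, w*C=3*2=6
  Job (p=6,w=5): C=8, w*C=5*8=40
  Job (p=6,w=5): C=14, w*C=5*14=70
  Job (p=5,w=4): C=19, w*C=4*19=76
  Job (p=10,w=5): C=29, w*C=5*29=145
  Job (p=9,w=2): C=38, w*C=2*38=76
Total weighted completion time = 413

413


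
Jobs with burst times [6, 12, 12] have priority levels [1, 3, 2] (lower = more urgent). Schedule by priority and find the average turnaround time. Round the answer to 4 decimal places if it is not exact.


Sort by priority (ascending = highest first):
Order: [(1, 6), (2, 12), (3, 12)]
Completion times:
  Priority 1, burst=6, C=6
  Priority 2, burst=12, C=18
  Priority 3, burst=12, C=30
Average turnaround = 54/3 = 18.0

18.0


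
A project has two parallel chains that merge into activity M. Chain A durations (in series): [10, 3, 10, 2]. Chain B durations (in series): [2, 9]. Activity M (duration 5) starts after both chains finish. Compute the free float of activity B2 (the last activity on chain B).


ES(B2) = sum of predecessors on chain B = 2
EF(B2) = ES + duration = 2 + 9 = 11
Successor of B2 is M. ES(M) = max(sum(A), sum(B)) = max(25, 11) = 25
Free float = ES(successor) - EF(current) = 25 - 11 = 14

14


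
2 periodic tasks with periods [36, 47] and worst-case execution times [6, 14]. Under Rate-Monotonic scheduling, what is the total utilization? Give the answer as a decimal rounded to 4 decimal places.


Compute individual utilizations (exact fractions):
  Task 1: C/T = 6/36 = 1/6 (approx. 0.1667)
  Task 2: C/T = 14/47 (approx. 0.2979)
Total utilization U = 1/6 + 14/47 = 131/282
Rounded to 4 decimal places: U = 0.4645
RM (Liu & Layland) bound for 2 tasks = 0.828427; compare with U = 131/282 (approx. 0.464539)
U <= bound, so schedulable by RM sufficient condition.

0.4645


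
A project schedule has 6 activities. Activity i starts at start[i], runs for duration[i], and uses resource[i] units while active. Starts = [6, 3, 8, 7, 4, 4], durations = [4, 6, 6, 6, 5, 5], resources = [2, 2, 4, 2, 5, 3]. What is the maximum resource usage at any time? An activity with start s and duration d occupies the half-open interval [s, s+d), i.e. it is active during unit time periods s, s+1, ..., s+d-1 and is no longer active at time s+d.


Each activity i is active on [start_i, start_i + duration_i).
Compute total resource usage per time slot:
  t=0: active resources = [], total = 0
  t=1: active resources = [], total = 0
  t=2: active resources = [], total = 0
  t=3: active resources = [2], total = 2
  t=4: active resources = [2, 5, 3], total = 10
  t=5: active resources = [2, 5, 3], total = 10
  t=6: active resources = [2, 2, 5, 3], total = 12
  t=7: active resources = [2, 2, 2, 5, 3], total = 14
  t=8: active resources = [2, 2, 4, 2, 5, 3], total = 18
  t=9: active resources = [2, 4, 2], total = 8
  t=10: active resources = [4, 2], total = 6
  t=11: active resources = [4, 2], total = 6
  t=12: active resources = [4, 2], total = 6
  t=13: active resources = [4], total = 4
Peak resource demand = 18

18


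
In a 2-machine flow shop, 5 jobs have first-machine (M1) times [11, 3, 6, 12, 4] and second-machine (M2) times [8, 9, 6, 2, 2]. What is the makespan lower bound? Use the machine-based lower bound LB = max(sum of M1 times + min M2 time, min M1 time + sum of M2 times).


LB1 = sum(M1 times) + min(M2 times) = 36 + 2 = 38
LB2 = min(M1 times) + sum(M2 times) = 3 + 27 = 30
Lower bound = max(LB1, LB2) = max(38, 30) = 38

38


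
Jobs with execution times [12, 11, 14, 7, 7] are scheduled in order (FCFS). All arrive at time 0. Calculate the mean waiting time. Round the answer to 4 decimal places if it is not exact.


FCFS order (as given): [12, 11, 14, 7, 7]
Waiting times:
  Job 1: wait = 0
  Job 2: wait = 12
  Job 3: wait = 23
  Job 4: wait = 37
  Job 5: wait = 44
Sum of waiting times = 116
Average waiting time = 116/5 = 23.2

23.2


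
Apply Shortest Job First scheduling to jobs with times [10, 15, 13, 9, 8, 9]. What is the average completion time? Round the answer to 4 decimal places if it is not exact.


SJF order (ascending): [8, 9, 9, 10, 13, 15]
Completion times:
  Job 1: burst=8, C=8
  Job 2: burst=9, C=17
  Job 3: burst=9, C=26
  Job 4: burst=10, C=36
  Job 5: burst=13, C=49
  Job 6: burst=15, C=64
Average completion = 200/6 = 33.3333

33.3333


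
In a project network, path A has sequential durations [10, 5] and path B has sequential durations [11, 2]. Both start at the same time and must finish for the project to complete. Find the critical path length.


Path A total = 10 + 5 = 15
Path B total = 11 + 2 = 13
Critical path = longest path = max(15, 13) = 15

15


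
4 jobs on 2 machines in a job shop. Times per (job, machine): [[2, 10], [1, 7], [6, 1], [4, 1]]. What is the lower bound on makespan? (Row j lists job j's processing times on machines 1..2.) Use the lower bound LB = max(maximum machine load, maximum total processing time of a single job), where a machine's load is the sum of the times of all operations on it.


Machine loads:
  Machine 1: 2 + 1 + 6 + 4 = 13
  Machine 2: 10 + 7 + 1 + 1 = 19
Max machine load = 19
Job totals:
  Job 1: 12
  Job 2: 8
  Job 3: 7
  Job 4: 5
Max job total = 12
Lower bound = max(19, 12) = 19

19


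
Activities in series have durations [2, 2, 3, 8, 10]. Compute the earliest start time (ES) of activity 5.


Activity 5 starts after activities 1 through 4 complete.
Predecessor durations: [2, 2, 3, 8]
ES = 2 + 2 + 3 + 8 = 15

15


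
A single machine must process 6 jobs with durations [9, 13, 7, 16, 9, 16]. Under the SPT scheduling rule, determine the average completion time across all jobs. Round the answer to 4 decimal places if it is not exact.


Sort jobs by processing time (SPT order): [7, 9, 9, 13, 16, 16]
Compute completion times sequentially:
  Job 1: processing = 7, completes at 7
  Job 2: processing = 9, completes at 16
  Job 3: processing = 9, completes at 25
  Job 4: processing = 13, completes at 38
  Job 5: processing = 16, completes at 54
  Job 6: processing = 16, completes at 70
Sum of completion times = 210
Average completion time = 210/6 = 35.0

35.0


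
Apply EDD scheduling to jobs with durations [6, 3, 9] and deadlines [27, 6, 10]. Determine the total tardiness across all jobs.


Sort by due date (EDD order): [(3, 6), (9, 10), (6, 27)]
Compute completion times and tardiness:
  Job 1: p=3, d=6, C=3, tardiness=max(0,3-6)=0
  Job 2: p=9, d=10, C=12, tardiness=max(0,12-10)=2
  Job 3: p=6, d=27, C=18, tardiness=max(0,18-27)=0
Total tardiness = 2

2


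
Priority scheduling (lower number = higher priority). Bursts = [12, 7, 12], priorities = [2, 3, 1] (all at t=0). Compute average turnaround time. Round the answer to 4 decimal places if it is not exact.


Sort by priority (ascending = highest first):
Order: [(1, 12), (2, 12), (3, 7)]
Completion times:
  Priority 1, burst=12, C=12
  Priority 2, burst=12, C=24
  Priority 3, burst=7, C=31
Average turnaround = 67/3 = 22.3333

22.3333


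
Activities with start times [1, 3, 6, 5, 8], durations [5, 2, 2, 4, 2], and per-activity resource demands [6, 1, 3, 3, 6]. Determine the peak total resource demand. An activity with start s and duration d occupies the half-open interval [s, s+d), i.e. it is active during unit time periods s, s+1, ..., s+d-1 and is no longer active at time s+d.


Each activity i is active on [start_i, start_i + duration_i).
Compute total resource usage per time slot:
  t=0: active resources = [], total = 0
  t=1: active resources = [6], total = 6
  t=2: active resources = [6], total = 6
  t=3: active resources = [6, 1], total = 7
  t=4: active resources = [6, 1], total = 7
  t=5: active resources = [6, 3], total = 9
  t=6: active resources = [3, 3], total = 6
  t=7: active resources = [3, 3], total = 6
  t=8: active resources = [3, 6], total = 9
  t=9: active resources = [6], total = 6
Peak resource demand = 9

9


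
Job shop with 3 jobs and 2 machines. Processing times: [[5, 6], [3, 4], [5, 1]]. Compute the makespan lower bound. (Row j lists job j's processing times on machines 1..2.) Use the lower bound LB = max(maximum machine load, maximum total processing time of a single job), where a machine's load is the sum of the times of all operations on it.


Machine loads:
  Machine 1: 5 + 3 + 5 = 13
  Machine 2: 6 + 4 + 1 = 11
Max machine load = 13
Job totals:
  Job 1: 11
  Job 2: 7
  Job 3: 6
Max job total = 11
Lower bound = max(13, 11) = 13

13


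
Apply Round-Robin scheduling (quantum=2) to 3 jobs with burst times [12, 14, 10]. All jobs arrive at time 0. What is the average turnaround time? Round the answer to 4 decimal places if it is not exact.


Time quantum = 2
Execution trace:
  J1 runs 2 units, time = 2
  J2 runs 2 units, time = 4
  J3 runs 2 units, time = 6
  J1 runs 2 units, time = 8
  J2 runs 2 units, time = 10
  J3 runs 2 units, time = 12
  J1 runs 2 units, time = 14
  J2 runs 2 units, time = 16
  J3 runs 2 units, time = 18
  J1 runs 2 units, time = 20
  J2 runs 2 units, time = 22
  J3 runs 2 units, time = 24
  J1 runs 2 units, time = 26
  J2 runs 2 units, time = 28
  J3 runs 2 units, time = 30
  J1 runs 2 units, time = 32
  J2 runs 2 units, time = 34
  J2 runs 2 units, time = 36
Finish times: [32, 36, 30]
Average turnaround = 98/3 = 32.6667

32.6667


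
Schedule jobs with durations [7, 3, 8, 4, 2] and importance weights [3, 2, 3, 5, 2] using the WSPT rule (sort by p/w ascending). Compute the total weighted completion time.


Compute p/w ratios and sort ascending (WSPT): [(4, 5), (2, 2), (3, 2), (7, 3), (8, 3)]
Compute weighted completion times:
  Job (p=4,w=5): C=4, w*C=5*4=20
  Job (p=2,w=2): C=6, w*C=2*6=12
  Job (p=3,w=2): C=9, w*C=2*9=18
  Job (p=7,w=3): C=16, w*C=3*16=48
  Job (p=8,w=3): C=24, w*C=3*24=72
Total weighted completion time = 170

170


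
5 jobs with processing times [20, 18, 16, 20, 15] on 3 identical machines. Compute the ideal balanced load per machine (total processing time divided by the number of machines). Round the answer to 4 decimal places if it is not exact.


Total processing time = 20 + 18 + 16 + 20 + 15 = 89
Number of machines = 3
Ideal balanced load = 89 / 3 = 29.6667

29.6667


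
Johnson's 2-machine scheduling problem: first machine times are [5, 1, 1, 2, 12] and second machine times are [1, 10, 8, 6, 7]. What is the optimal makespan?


Apply Johnson's rule:
  Group 1 (a <= b): [(2, 1, 10), (3, 1, 8), (4, 2, 6)]
  Group 2 (a > b): [(5, 12, 7), (1, 5, 1)]
Optimal job order: [2, 3, 4, 5, 1]
Schedule:
  Job 2: M1 done at 1, M2 done at 11
  Job 3: M1 done at 2, M2 done at 19
  Job 4: M1 done at 4, M2 done at 25
  Job 5: M1 done at 16, M2 done at 32
  Job 1: M1 done at 21, M2 done at 33
Makespan = 33

33


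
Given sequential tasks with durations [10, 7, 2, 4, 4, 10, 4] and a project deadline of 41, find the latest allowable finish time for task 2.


LF(activity 2) = deadline - sum of successor durations
Successors: activities 3 through 7 with durations [2, 4, 4, 10, 4]
Sum of successor durations = 24
LF = 41 - 24 = 17

17


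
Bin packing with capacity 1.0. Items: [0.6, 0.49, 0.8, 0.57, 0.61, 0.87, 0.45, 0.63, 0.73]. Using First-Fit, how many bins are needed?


Place items sequentially using First-Fit:
  Item 0.6 -> new Bin 1
  Item 0.49 -> new Bin 2
  Item 0.8 -> new Bin 3
  Item 0.57 -> new Bin 4
  Item 0.61 -> new Bin 5
  Item 0.87 -> new Bin 6
  Item 0.45 -> Bin 2 (now 0.94)
  Item 0.63 -> new Bin 7
  Item 0.73 -> new Bin 8
Total bins used = 8

8


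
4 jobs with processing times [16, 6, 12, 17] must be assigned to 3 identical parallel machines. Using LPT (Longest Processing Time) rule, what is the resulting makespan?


Sort jobs in decreasing order (LPT): [17, 16, 12, 6]
Assign each job to the least loaded machine:
  Machine 1: jobs [17], load = 17
  Machine 2: jobs [16], load = 16
  Machine 3: jobs [12, 6], load = 18
Makespan = max load = 18

18


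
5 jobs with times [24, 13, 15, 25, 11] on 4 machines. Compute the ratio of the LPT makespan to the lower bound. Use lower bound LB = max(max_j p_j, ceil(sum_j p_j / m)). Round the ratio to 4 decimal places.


LPT order: [25, 24, 15, 13, 11]
Machine loads after assignment: [25, 24, 15, 24]
LPT makespan = 25
Lower bound = max(max_job, ceil(total/4)) = max(25, 22) = 25
Ratio = 25 / 25 = 1.0

1.0


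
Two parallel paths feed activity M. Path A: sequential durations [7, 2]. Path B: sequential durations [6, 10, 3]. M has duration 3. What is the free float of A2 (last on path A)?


ES(A2) = sum of predecessors on chain A = 7
EF(A2) = ES + duration = 7 + 2 = 9
Successor of A2 is M. ES(M) = max(sum(A), sum(B)) = max(9, 19) = 19
Free float = ES(successor) - EF(current) = 19 - 9 = 10

10


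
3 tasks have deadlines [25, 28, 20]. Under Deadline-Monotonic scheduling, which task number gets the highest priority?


Sort tasks by relative deadline (ascending):
  Task 3: deadline = 20
  Task 1: deadline = 25
  Task 2: deadline = 28
Priority order (highest first): [3, 1, 2]
Highest priority task = 3

3


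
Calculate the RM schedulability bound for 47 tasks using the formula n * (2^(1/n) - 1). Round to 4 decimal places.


Compute 2^(1/47) = 1.0148570979
Subtract 1: 1.0148570979 - 1 = 0.0148570979
Multiply by n: 47 * 0.0148570979 = 0.6982836013
Round to 4 dp: 0.6983

0.6983


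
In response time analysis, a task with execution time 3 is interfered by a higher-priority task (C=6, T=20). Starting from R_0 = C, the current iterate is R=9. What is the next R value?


R_next = C + ceil(R_prev / T_hp) * C_hp
ceil(9 / 20) = ceil(0.45) = 1
Interference = 1 * 6 = 6
R_next = 3 + 6 = 9
R_next = R_prev, so the iteration has converged (response time = 9).

9


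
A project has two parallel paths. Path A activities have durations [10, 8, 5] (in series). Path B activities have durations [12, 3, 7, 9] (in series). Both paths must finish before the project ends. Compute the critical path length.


Path A total = 10 + 8 + 5 = 23
Path B total = 12 + 3 + 7 + 9 = 31
Critical path = longest path = max(23, 31) = 31

31


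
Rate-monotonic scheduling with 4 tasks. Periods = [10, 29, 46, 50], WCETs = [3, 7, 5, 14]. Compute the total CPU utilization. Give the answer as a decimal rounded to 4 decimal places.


Compute individual utilizations (exact fractions):
  Task 1: C/T = 3/10 (approx. 0.3)
  Task 2: C/T = 7/29 (approx. 0.2414)
  Task 3: C/T = 5/46 (approx. 0.1087)
  Task 4: C/T = 14/50 = 7/25 (approx. 0.28)
Total utilization U = 3/10 + 7/29 + 5/46 + 7/25 = 15509/16675
Rounded to 4 decimal places: U = 0.9301
RM (Liu & Layland) bound for 4 tasks = 0.756828; compare with U = 15509/16675 (approx. 0.930075)
bound < U <= 1, so the RM sufficient condition is not met (inconclusive; an exact test such as response-time analysis is needed).

0.9301


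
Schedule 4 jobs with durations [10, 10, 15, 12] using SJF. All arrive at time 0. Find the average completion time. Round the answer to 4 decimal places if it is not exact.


SJF order (ascending): [10, 10, 12, 15]
Completion times:
  Job 1: burst=10, C=10
  Job 2: burst=10, C=20
  Job 3: burst=12, C=32
  Job 4: burst=15, C=47
Average completion = 109/4 = 27.25

27.25


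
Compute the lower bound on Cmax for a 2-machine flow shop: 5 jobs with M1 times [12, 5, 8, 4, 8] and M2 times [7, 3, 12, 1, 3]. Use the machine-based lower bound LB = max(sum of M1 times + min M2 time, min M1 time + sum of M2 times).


LB1 = sum(M1 times) + min(M2 times) = 37 + 1 = 38
LB2 = min(M1 times) + sum(M2 times) = 4 + 26 = 30
Lower bound = max(LB1, LB2) = max(38, 30) = 38

38


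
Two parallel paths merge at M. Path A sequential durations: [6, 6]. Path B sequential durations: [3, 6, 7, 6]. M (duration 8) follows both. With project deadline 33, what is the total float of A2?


Forward pass: ES(A2) = sum of predecessors on chain A = 6
EF = ES + duration = 6 + 6 = 12
Backward pass: LF(M) = deadline = 33; LS(M) = 33 - 8 = 25
LF(A2) = LS(M) - sum(successors on chain A) = 25 - 0 = 25
LS = LF - duration = 25 - 6 = 19
Total float = LS - ES = 19 - 6 = 13

13


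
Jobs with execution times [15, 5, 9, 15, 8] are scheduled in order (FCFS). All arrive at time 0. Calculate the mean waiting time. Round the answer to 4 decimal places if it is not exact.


FCFS order (as given): [15, 5, 9, 15, 8]
Waiting times:
  Job 1: wait = 0
  Job 2: wait = 15
  Job 3: wait = 20
  Job 4: wait = 29
  Job 5: wait = 44
Sum of waiting times = 108
Average waiting time = 108/5 = 21.6

21.6


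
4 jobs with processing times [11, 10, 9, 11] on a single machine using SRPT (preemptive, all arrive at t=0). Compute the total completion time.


Since all jobs arrive at t=0, SRPT equals SPT ordering.
SPT order: [9, 10, 11, 11]
Completion times:
  Job 1: p=9, C=9
  Job 2: p=10, C=19
  Job 3: p=11, C=30
  Job 4: p=11, C=41
Total completion time = 9 + 19 + 30 + 41 = 99

99


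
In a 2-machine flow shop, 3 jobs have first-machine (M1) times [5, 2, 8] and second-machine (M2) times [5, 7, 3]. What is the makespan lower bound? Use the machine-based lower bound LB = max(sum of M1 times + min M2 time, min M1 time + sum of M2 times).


LB1 = sum(M1 times) + min(M2 times) = 15 + 3 = 18
LB2 = min(M1 times) + sum(M2 times) = 2 + 15 = 17
Lower bound = max(LB1, LB2) = max(18, 17) = 18

18


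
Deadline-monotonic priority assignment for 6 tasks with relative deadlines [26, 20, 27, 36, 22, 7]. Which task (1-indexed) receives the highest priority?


Sort tasks by relative deadline (ascending):
  Task 6: deadline = 7
  Task 2: deadline = 20
  Task 5: deadline = 22
  Task 1: deadline = 26
  Task 3: deadline = 27
  Task 4: deadline = 36
Priority order (highest first): [6, 2, 5, 1, 3, 4]
Highest priority task = 6

6


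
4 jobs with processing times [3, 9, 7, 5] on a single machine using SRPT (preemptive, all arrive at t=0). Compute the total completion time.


Since all jobs arrive at t=0, SRPT equals SPT ordering.
SPT order: [3, 5, 7, 9]
Completion times:
  Job 1: p=3, C=3
  Job 2: p=5, C=8
  Job 3: p=7, C=15
  Job 4: p=9, C=24
Total completion time = 3 + 8 + 15 + 24 = 50

50


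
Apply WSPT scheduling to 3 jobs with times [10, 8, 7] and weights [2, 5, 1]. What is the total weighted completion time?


Compute p/w ratios and sort ascending (WSPT): [(8, 5), (10, 2), (7, 1)]
Compute weighted completion times:
  Job (p=8,w=5): C=8, w*C=5*8=40
  Job (p=10,w=2): C=18, w*C=2*18=36
  Job (p=7,w=1): C=25, w*C=1*25=25
Total weighted completion time = 101

101


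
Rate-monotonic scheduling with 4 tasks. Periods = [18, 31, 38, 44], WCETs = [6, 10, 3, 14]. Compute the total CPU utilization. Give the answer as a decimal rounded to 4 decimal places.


Compute individual utilizations (exact fractions):
  Task 1: C/T = 6/18 = 1/3 (approx. 0.3333)
  Task 2: C/T = 10/31 (approx. 0.3226)
  Task 3: C/T = 3/38 (approx. 0.0789)
  Task 4: C/T = 14/44 = 7/22 (approx. 0.3182)
Total utilization U = 1/3 + 10/31 + 3/38 + 7/22 = 20468/19437
Rounded to 4 decimal places: U = 1.0530
RM (Liu & Layland) bound for 4 tasks = 0.756828; compare with U = 20468/19437 (approx. 1.053043)
U > 1, so the task set is not schedulable (processor overloaded).

1.0530


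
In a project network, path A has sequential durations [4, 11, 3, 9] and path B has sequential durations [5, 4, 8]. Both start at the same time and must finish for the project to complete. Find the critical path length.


Path A total = 4 + 11 + 3 + 9 = 27
Path B total = 5 + 4 + 8 = 17
Critical path = longest path = max(27, 17) = 27

27


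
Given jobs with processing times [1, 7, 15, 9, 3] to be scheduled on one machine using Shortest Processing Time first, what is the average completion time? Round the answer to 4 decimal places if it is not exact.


Sort jobs by processing time (SPT order): [1, 3, 7, 9, 15]
Compute completion times sequentially:
  Job 1: processing = 1, completes at 1
  Job 2: processing = 3, completes at 4
  Job 3: processing = 7, completes at 11
  Job 4: processing = 9, completes at 20
  Job 5: processing = 15, completes at 35
Sum of completion times = 71
Average completion time = 71/5 = 14.2

14.2


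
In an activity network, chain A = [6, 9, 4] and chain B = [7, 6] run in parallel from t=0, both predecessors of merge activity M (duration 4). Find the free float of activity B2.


ES(B2) = sum of predecessors on chain B = 7
EF(B2) = ES + duration = 7 + 6 = 13
Successor of B2 is M. ES(M) = max(sum(A), sum(B)) = max(19, 13) = 19
Free float = ES(successor) - EF(current) = 19 - 13 = 6

6


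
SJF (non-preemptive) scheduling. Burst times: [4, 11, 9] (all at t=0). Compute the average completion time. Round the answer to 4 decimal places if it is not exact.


SJF order (ascending): [4, 9, 11]
Completion times:
  Job 1: burst=4, C=4
  Job 2: burst=9, C=13
  Job 3: burst=11, C=24
Average completion = 41/3 = 13.6667

13.6667


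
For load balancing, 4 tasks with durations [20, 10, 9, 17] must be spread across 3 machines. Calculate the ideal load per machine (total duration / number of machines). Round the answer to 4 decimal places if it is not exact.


Total processing time = 20 + 10 + 9 + 17 = 56
Number of machines = 3
Ideal balanced load = 56 / 3 = 18.6667

18.6667


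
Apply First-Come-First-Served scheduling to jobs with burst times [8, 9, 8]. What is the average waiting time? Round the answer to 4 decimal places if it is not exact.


FCFS order (as given): [8, 9, 8]
Waiting times:
  Job 1: wait = 0
  Job 2: wait = 8
  Job 3: wait = 17
Sum of waiting times = 25
Average waiting time = 25/3 = 8.3333

8.3333


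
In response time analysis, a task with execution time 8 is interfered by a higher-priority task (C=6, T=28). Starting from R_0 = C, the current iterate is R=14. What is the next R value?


R_next = C + ceil(R_prev / T_hp) * C_hp
ceil(14 / 28) = ceil(0.5) = 1
Interference = 1 * 6 = 6
R_next = 8 + 6 = 14
R_next = R_prev, so the iteration has converged (response time = 14).

14


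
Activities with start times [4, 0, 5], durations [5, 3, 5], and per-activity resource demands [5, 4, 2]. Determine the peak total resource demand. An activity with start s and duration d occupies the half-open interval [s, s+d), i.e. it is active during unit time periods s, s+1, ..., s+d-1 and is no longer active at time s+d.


Each activity i is active on [start_i, start_i + duration_i).
Compute total resource usage per time slot:
  t=0: active resources = [4], total = 4
  t=1: active resources = [4], total = 4
  t=2: active resources = [4], total = 4
  t=3: active resources = [], total = 0
  t=4: active resources = [5], total = 5
  t=5: active resources = [5, 2], total = 7
  t=6: active resources = [5, 2], total = 7
  t=7: active resources = [5, 2], total = 7
  t=8: active resources = [5, 2], total = 7
  t=9: active resources = [2], total = 2
Peak resource demand = 7

7
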